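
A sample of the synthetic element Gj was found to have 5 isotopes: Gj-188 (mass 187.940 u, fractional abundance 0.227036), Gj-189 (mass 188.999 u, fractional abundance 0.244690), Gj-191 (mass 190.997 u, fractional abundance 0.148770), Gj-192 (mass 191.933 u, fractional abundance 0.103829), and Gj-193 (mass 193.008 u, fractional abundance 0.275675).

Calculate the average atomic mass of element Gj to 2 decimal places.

Average mass = Σ (abundance × isotope mass) = 0.227036 × 187.940 + 0.244690 × 188.999 + 0.148770 × 190.997 + 0.103829 × 191.933 + 0.275675 × 193.008
= 42.6691 + 46.2462 + 28.4146 + 19.9282 + 53.2075 = 190.4656 u

190.47 u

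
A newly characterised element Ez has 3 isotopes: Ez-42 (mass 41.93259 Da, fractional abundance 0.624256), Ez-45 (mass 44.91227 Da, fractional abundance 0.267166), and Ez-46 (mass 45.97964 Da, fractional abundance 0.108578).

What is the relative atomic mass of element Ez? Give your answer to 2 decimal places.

Ar = Σ fᵢ·mᵢ = 0.624256 × 41.93259 + 0.267166 × 44.91227 + 0.108578 × 45.97964
= 26.176671 + 11.999032 + 4.992377 = 43.168080 Da

43.17 Da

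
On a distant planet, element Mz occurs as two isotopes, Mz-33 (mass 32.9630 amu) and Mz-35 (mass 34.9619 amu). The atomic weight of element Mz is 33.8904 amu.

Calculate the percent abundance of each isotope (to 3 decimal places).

Mz-33: 53.604%, Mz-35: 46.396%

With x = fraction of Mz-33 (so Mz-35 is 1 − x):
32.9630·x + 34.9619·(1 − x) = 33.8904
(32.9630 − 34.9619)·x = 33.8904 − 34.9619
x = -1.0715 / -1.9989 = 0.53604 → 53.604% Mz-33, 46.396% Mz-35.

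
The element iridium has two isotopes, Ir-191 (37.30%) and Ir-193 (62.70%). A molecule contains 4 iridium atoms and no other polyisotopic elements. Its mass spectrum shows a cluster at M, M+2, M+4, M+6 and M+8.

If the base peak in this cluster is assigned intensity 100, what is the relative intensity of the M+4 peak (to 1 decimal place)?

89.2

Binomial terms of (0.3730 + 0.6270)^4: M 0.0194, M+2 0.1302, M+4 0.3282, M+6 0.3678, M+8 0.1546 → M+6 is the base peak.
P(M+6) = C(4,3) × 0.3730^1 × 0.6270^3 = 4 × 0.3730 × 0.24649188 = 0.367766 (base)
P(M+4) = C(4,2) × 0.3730^2 × 0.6270^2 = 6 × 0.139129 × 0.393129 = 0.328174
Relative intensity = 0.328174 / 0.367766 × 100 = 89.2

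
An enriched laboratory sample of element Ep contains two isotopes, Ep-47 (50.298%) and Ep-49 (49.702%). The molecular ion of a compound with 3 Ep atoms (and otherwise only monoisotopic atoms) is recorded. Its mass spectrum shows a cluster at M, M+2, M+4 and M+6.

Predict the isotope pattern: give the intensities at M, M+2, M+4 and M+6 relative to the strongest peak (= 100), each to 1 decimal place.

The 3 Ep atoms are independent, so intensities follow the terms of (0.50298 + 0.49702)^3.
P(M) = 0.50298^3 = 0.127248
P(M+2) = 3 × 0.50298^2 × 0.49702^1 = 0.377222
P(M+4) = 3 × 0.50298^1 × 0.49702^2 = 0.372752
P(M+6) = 0.49702^3 = 0.122778
The M+2 peak is largest (0.377222); scaling to 100 gives 33.7 : 100.0 : 98.8 : 32.5.

33.7 : 100.0 : 98.8 : 32.5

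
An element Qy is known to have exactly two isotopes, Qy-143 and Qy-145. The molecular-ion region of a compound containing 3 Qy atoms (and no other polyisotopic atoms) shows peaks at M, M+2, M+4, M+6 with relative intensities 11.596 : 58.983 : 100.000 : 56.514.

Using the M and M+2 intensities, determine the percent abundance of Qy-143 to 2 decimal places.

If p is the fraction of Qy that is Qy-143, then I(M+2)/I(M) = [C(3,1)·p^2·(1−p)] / p^3 = 3·(1−p)/p = 58.983/11.596 = 5.0865
(1−p)/p = 5.0865/3 = 1.6955  ⇒  p = 1/(1 + 1.6955) = 0.3710
Qy-143: 37.10%, Qy-145: 62.90%.

37.10%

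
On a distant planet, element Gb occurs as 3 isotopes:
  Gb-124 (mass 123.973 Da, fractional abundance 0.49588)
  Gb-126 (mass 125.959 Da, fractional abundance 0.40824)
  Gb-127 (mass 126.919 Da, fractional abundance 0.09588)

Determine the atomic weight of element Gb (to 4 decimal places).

125.0662 Da

Weight each isotope mass by its fractional abundance: 0.49588 × 123.973 + 0.40824 × 125.959 + 0.09588 × 126.919
= 61.47573 + 51.42150 + 12.16899 = 125.06622 Da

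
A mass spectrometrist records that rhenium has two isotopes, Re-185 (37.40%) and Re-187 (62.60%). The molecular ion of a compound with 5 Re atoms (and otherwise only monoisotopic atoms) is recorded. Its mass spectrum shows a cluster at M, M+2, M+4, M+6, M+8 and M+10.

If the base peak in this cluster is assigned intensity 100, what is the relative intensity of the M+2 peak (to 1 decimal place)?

Term probabilities: M 0.0073, M+2 0.0612, M+4 0.2050, M+6 0.3431, M+8 0.2872, M+10 0.0961. Base peak = M+6.
P(M+6) = C(5,3) × 0.3740^2 × 0.6260^3 = 10 × 0.139876 × 0.24531438 = 0.343136 (base)
P(M+2) = C(5,1) × 0.3740^4 × 0.6260^1 = 5 × 0.0195653 × 0.6260 = 0.061239
Relative intensity = 0.061239 / 0.343136 × 100 = 17.8

17.8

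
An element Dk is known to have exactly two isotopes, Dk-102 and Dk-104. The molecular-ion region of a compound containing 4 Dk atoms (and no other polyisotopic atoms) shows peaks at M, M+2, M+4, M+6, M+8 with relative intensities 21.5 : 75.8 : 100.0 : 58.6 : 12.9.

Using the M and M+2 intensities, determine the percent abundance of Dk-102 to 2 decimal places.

Write p for the Dk-102 fraction. I(M+2)/I(M) = [C(4,1)·p^3·(1−p)] / p^4 = 4·(1−p)/p = 75.8/21.5 = 3.5256
(1−p)/p = 3.5256/4 = 0.8814  ⇒  p = 1/(1 + 0.8814) = 0.5315
Dk-102: 53.15%, Dk-104: 46.85%.

53.15%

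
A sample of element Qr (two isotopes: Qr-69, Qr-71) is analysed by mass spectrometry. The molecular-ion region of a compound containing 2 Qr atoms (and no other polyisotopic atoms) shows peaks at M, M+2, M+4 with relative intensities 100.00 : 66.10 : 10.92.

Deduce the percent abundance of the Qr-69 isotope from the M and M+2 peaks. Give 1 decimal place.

Let p = fractional abundance of Qr-69. I(M+2)/I(M) = [C(2,1)·p^1·(1−p)] / p^2 = 2·(1−p)/p = 66.10/100.00 = 0.6610
(1−p)/p = 0.6610/2 = 0.3305  ⇒  p = 1/(1 + 0.3305) = 0.7516
Qr-69: 75.2%, Qr-71: 24.8%.

75.2%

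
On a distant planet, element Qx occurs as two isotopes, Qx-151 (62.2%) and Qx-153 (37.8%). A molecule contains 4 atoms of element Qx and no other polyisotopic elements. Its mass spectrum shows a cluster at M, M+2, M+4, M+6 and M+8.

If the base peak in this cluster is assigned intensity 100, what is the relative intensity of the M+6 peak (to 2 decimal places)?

(0.622 + 0.378)^4 gives M 0.1497, M+2 0.3639, M+4 0.3317, M+6 0.1344, M+8 0.0204; the largest is M+2.
P(M+2) = C(4,1) × 0.622^3 × 0.378^1 = 4 × 0.24064185 × 0.3780 = 0.363850 (base)
P(M+6) = C(4,3) × 0.622^1 × 0.378^3 = 4 × 0.6220 × 0.05401015 = 0.134377
Relative intensity = 0.134377 / 0.363850 × 100 = 36.93

36.93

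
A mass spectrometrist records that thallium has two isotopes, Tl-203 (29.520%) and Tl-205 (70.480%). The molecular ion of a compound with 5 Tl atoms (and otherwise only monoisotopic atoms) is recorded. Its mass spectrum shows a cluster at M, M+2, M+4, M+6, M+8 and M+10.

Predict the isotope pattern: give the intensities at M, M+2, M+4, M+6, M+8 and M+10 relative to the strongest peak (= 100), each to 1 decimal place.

0.6 : 7.3 : 35.1 : 83.8 : 100.0 : 47.8

Expanding (0.29520 + 0.70480)^5:
P(M) = 0.29520^5 = 0.002242
P(M+2) = 5 × 0.29520^4 × 0.70480^1 = 0.026761
P(M+4) = 10 × 0.29520^3 × 0.70480^2 = 0.127785
P(M+6) = 10 × 0.29520^2 × 0.70480^3 = 0.305092
P(M+8) = 5 × 0.29520^1 × 0.70480^4 = 0.364208
P(M+10) = 0.70480^5 = 0.173912
The M+8 peak is largest (0.364208); scaling to 100 gives 0.6 : 7.3 : 35.1 : 83.8 : 100.0 : 47.8.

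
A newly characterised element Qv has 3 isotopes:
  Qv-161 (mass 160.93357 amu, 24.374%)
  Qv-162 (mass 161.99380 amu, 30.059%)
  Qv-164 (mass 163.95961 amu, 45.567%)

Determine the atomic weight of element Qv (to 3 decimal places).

Ar = Σ fᵢ·mᵢ = 0.24374 × 160.93357 + 0.30059 × 161.99380 + 0.45567 × 163.95961
= 39.225948 + 48.693716 + 74.711475 = 162.631139 amu

162.631 amu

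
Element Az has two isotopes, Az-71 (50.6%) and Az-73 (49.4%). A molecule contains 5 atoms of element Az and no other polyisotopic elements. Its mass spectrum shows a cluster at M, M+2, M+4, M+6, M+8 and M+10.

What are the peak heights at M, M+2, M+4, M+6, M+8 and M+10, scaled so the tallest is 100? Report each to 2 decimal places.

Expanding (0.506 + 0.494)^5:
P(M) = 0.506^5 = 0.033171
P(M+2) = 5 × 0.506^4 × 0.494^1 = 0.161919
P(M+4) = 10 × 0.506^3 × 0.494^2 = 0.316159
P(M+6) = 10 × 0.506^2 × 0.494^3 = 0.308661
P(M+8) = 5 × 0.506^1 × 0.494^4 = 0.150671
P(M+10) = 0.494^5 = 0.029419
The M+4 peak is largest (0.316159); scaling to 100 gives 10.49 : 51.21 : 100.00 : 97.63 : 47.66 : 9.31.

10.49 : 51.21 : 100.00 : 97.63 : 47.66 : 9.31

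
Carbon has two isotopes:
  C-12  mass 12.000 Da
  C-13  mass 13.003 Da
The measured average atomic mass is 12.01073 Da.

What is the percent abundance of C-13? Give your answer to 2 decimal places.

Let x be the fractional abundance of C-12; then C-13 has abundance 1 − x.
12.000·x + 13.003·(1 − x) = 12.01073
(12.000 − 13.003)·x = 12.01073 − 13.003
x = -0.99227 / -1.003 = 0.98930 → 98.93% C-12, 1.07% C-13.

1.07%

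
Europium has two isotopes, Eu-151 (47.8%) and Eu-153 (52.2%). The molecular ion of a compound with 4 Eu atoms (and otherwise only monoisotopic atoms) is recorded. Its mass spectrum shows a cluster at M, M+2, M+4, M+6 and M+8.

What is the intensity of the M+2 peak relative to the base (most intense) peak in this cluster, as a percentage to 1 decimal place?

Term probabilities: M 0.0522, M+2 0.2280, M+4 0.3735, M+6 0.2720, M+8 0.0742. Base peak = M+4.
P(M+4) = C(4,2) × 0.478^2 × 0.522^2 = 6 × 0.228484 × 0.272484 = 0.373549 (base)
P(M+2) = C(4,1) × 0.478^3 × 0.522^1 = 4 × 0.10921535 × 0.5220 = 0.228042
Relative intensity = 0.228042 / 0.373549 × 100 = 61.0

61.0%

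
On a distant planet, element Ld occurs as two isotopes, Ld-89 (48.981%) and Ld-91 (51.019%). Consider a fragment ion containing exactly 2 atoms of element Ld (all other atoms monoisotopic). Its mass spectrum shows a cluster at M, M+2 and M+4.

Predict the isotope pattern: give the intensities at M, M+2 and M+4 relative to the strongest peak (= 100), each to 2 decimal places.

48.00 : 100.00 : 52.08

Each Ld atom is independently Ld-89 (p = 0.48981) or Ld-91 (q = 0.51019); the cluster is the binomial expansion (p + q)^2.
P(M) = 0.48981^2 = 0.239914
P(M+2) = 2 × 0.48981^1 × 0.51019^1 = 0.499792
P(M+4) = 0.51019^2 = 0.260294
The M+2 peak is largest (0.499792); scaling to 100 gives 48.00 : 100.00 : 52.08.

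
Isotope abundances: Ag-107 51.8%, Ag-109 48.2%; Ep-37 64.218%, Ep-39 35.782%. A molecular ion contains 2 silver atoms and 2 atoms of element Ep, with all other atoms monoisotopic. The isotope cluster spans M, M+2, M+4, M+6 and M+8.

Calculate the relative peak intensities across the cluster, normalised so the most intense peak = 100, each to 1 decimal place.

Silver pattern (n=2): 0.268324 : 0.499352 : 0.232324
Element Ep pattern (n=2): 0.41239515 : 0.4595697 : 0.12803515
Convolve the two distributions (both contribute in 2-u steps):
  M: 0.268324×0.41239515 = 0.110656
  M+2: 0.268324×0.4595697 + 0.499352×0.41239515 = 0.329244
  M+4: 0.268324×0.12803515 + 0.499352×0.4595697 + 0.232324×0.41239515 = 0.359651
  M+6: 0.499352×0.12803515 + 0.232324×0.4595697 = 0.170704
  M+8: 0.232324×0.12803515 = 0.029746
Scale to base peak (0.359651) = 100: 30.8 : 91.5 : 100.0 : 47.5 : 8.3

30.8 : 91.5 : 100.0 : 47.5 : 8.3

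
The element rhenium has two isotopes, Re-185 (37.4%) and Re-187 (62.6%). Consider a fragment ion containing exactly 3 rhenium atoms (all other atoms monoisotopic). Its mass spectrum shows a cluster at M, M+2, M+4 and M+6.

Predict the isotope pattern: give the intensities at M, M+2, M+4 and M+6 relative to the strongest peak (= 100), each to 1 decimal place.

The 3 Re atoms are independent, so intensities follow the terms of (0.374 + 0.626)^3.
P(M) = 0.374^3 = 0.052314
P(M+2) = 3 × 0.374^2 × 0.626^1 = 0.262687
P(M+4) = 3 × 0.374^1 × 0.626^2 = 0.439685
P(M+6) = 0.626^3 = 0.245314
The M+4 peak is largest (0.439685); scaling to 100 gives 11.9 : 59.7 : 100.0 : 55.8.

11.9 : 59.7 : 100.0 : 55.8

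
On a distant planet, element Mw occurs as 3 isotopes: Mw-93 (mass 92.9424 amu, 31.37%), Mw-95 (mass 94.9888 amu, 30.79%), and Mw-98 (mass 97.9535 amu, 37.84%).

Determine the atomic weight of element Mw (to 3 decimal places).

Weight each isotope mass by its fractional abundance: 0.3137 × 92.9424 + 0.3079 × 94.9888 + 0.3784 × 97.9535
= 29.15603 + 29.24705 + 37.06560 = 95.46868 amu

95.469 amu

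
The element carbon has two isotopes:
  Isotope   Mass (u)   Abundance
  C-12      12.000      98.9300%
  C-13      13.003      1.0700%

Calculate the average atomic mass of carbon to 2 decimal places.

Ar = Σ fᵢ·mᵢ = 0.989300 × 12.000 + 0.010700 × 13.003
= 11.8716 + 0.1391 = 12.0107 u

12.01 u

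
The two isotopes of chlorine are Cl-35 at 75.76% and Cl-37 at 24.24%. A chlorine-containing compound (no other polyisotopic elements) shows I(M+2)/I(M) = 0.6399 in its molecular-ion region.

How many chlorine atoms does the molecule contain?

2

For n independent Cl atoms, I(M+2)/I(M) = n · (abundance Cl-37) / (abundance Cl-35) = n · 0.2424/0.7576.
n = 0.6399 × 0.7576/0.2424 = 2.00 ≈ 2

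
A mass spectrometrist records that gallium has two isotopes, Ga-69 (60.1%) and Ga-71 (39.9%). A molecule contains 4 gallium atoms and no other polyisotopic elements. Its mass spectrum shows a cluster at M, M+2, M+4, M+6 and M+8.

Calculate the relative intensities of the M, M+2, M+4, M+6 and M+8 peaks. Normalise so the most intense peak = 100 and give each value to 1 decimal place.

Expanding (0.601 + 0.399)^4:
P(M) = 0.601^4 = 0.130466
P(M+2) = 4 × 0.601^3 × 0.399^1 = 0.346463
P(M+4) = 6 × 0.601^2 × 0.399^2 = 0.345021
P(M+6) = 4 × 0.601^1 × 0.399^3 = 0.152705
P(M+8) = 0.399^4 = 0.025345
The M+2 peak is largest (0.346463); scaling to 100 gives 37.7 : 100.0 : 99.6 : 44.1 : 7.3.

37.7 : 100.0 : 99.6 : 44.1 : 7.3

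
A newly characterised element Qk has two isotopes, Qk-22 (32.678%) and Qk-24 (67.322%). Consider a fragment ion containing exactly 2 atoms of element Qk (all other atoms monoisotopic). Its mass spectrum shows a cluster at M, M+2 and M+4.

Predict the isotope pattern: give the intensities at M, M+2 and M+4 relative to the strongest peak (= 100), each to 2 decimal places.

Each Qk atom is independently Qk-22 (p = 0.32678) or Qk-24 (q = 0.67322); the cluster is the binomial expansion (p + q)^2.
P(M) = 0.32678^2 = 0.106785
P(M+2) = 2 × 0.32678^1 × 0.67322^1 = 0.439990
P(M+4) = 0.67322^2 = 0.453225
The M+4 peak is largest (0.453225); scaling to 100 gives 23.56 : 97.08 : 100.00.

23.56 : 97.08 : 100.00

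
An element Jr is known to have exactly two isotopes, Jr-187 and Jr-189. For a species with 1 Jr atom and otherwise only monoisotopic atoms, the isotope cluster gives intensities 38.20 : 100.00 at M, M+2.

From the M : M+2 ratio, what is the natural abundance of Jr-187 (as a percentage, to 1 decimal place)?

27.6%

Let p = fractional abundance of Jr-187. I(M+2)/I(M) = [C(1,1)·p^0·(1−p)] / p^1 = 1·(1−p)/p = 100.00/38.20 = 2.6178
(1−p)/p = 2.6178/1 = 2.6178  ⇒  p = 1/(1 + 2.6178) = 0.2764
Jr-187: 27.6%, Jr-189: 72.4%.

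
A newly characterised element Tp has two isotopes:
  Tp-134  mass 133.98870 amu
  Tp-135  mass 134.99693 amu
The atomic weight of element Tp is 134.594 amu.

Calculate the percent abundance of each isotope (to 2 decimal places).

Writing the weighted mean with unknown fraction x of Tp-134:
133.98870·x + 134.99693·(1 − x) = 134.594
(133.98870 − 134.99693)·x = 134.594 − 134.99693
x = -0.40293 / -1.00823 = 0.39964 → 39.96% Tp-134, 60.04% Tp-135.

Tp-134: 39.96%, Tp-135: 60.04%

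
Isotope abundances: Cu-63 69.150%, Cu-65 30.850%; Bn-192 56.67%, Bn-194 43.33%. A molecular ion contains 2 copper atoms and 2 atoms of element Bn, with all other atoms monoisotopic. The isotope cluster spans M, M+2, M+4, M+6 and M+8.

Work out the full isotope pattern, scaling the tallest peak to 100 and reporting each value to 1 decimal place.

41.3 : 100.0 : 88.7 : 34.1 : 4.8

Copper pattern (n=2): 0.47817225 : 0.4266555 : 0.09517225
Element Bn pattern (n=2): 0.32114889 : 0.49110222 : 0.18774889
Convolve the two distributions (both contribute in 2-u steps):
  M: 0.47817225×0.32114889 = 0.153564
  M+2: 0.47817225×0.49110222 + 0.4266555×0.32114889 = 0.371851
  M+4: 0.47817225×0.18774889 + 0.4266555×0.49110222 + 0.09517225×0.32114889 = 0.329872
  M+6: 0.4266555×0.18774889 + 0.09517225×0.49110222 = 0.126843
  M+8: 0.09517225×0.18774889 = 0.017868
Scale to base peak (0.371851) = 100: 41.3 : 100.0 : 88.7 : 34.1 : 4.8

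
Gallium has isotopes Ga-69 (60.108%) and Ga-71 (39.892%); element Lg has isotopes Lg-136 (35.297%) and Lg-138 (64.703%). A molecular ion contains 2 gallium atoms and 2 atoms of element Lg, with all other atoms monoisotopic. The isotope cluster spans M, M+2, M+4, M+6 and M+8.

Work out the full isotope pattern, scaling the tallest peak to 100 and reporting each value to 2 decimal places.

11.54 : 57.62 : 100.00 : 70.09 : 17.08

Gallium pattern (n=2): 0.36129717 : 0.47956567 : 0.15913717
Element Lg pattern (n=2): 0.12458782 : 0.45676436 : 0.41864782
Convolve the two distributions (both contribute in 2-u steps):
  M: 0.36129717×0.12458782 = 0.045013
  M+2: 0.36129717×0.45676436 + 0.47956567×0.12458782 = 0.224776
  M+4: 0.36129717×0.41864782 + 0.47956567×0.45676436 + 0.15913717×0.12458782 = 0.390131
  M+6: 0.47956567×0.41864782 + 0.15913717×0.45676436 = 0.273457
  M+8: 0.15913717×0.41864782 = 0.066622
Scale to base peak (0.390131) = 100: 11.54 : 57.62 : 100.00 : 70.09 : 17.08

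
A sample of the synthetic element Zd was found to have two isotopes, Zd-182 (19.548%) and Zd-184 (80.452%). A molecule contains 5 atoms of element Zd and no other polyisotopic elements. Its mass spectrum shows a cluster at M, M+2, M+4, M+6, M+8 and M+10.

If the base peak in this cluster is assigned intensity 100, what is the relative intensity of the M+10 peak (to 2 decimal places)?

82.31

Term probabilities: M 0.0003, M+2 0.0059, M+4 0.0483, M+6 0.1990, M+8 0.4095, M+10 0.3370. Base peak = M+8.
P(M+8) = C(5,4) × 0.19548^1 × 0.80452^4 = 5 × 0.19548 × 0.41893571 = 0.409468 (base)
P(M+10) = C(5,5) × 0.19548^0 × 0.80452^5 = 1 × 1.0000 × 0.33704216 = 0.337042
Relative intensity = 0.337042 / 0.409468 × 100 = 82.31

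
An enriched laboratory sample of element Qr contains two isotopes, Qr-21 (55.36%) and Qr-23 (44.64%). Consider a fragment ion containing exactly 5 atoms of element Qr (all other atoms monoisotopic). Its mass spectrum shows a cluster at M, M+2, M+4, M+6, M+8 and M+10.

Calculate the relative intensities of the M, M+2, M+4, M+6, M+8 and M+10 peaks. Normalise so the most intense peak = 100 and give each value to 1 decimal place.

15.4 : 62.0 : 100.0 : 80.6 : 32.5 : 5.2

Expanding (0.5536 + 0.4464)^5:
P(M) = 0.5536^5 = 0.051997
P(M+2) = 5 × 0.5536^4 × 0.4464^1 = 0.209642
P(M+4) = 10 × 0.5536^3 × 0.4464^2 = 0.338093
P(M+6) = 10 × 0.5536^2 × 0.4464^3 = 0.272624
P(M+8) = 5 × 0.5536^1 × 0.4464^4 = 0.109916
P(M+10) = 0.4464^5 = 0.017726
The M+4 peak is largest (0.338093); scaling to 100 gives 15.4 : 62.0 : 100.0 : 80.6 : 32.5 : 5.2.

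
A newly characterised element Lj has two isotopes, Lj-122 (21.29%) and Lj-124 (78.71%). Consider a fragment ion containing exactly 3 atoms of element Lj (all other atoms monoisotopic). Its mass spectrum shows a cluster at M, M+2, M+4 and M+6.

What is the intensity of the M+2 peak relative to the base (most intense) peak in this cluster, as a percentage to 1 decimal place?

21.9%

Binomial terms of (0.2129 + 0.7871)^3: M 0.0096, M+2 0.1070, M+4 0.3957, M+6 0.4876 → M+6 is the base peak.
P(M+6) = C(3,3) × 0.2129^0 × 0.7871^3 = 1 × 1.0000 × 0.48762924 = 0.487629 (base)
P(M+2) = C(3,1) × 0.2129^2 × 0.7871^1 = 3 × 0.04532641 × 0.7871 = 0.107029
Relative intensity = 0.107029 / 0.487629 × 100 = 21.9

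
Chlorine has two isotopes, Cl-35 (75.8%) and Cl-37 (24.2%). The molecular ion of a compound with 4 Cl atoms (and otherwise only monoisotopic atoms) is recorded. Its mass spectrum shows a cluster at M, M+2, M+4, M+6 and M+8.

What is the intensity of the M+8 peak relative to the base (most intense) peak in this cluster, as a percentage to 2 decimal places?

0.81%

(0.758 + 0.242)^4 gives M 0.3301, M+2 0.4216, M+4 0.2019, M+6 0.0430, M+8 0.0034; the largest is M+2.
P(M+2) = C(4,1) × 0.758^3 × 0.242^1 = 4 × 0.43551951 × 0.2420 = 0.421583 (base)
P(M+8) = C(4,4) × 0.758^0 × 0.242^4 = 1 × 1.0000 × 0.00342974 = 0.003430
Relative intensity = 0.003430 / 0.421583 × 100 = 0.81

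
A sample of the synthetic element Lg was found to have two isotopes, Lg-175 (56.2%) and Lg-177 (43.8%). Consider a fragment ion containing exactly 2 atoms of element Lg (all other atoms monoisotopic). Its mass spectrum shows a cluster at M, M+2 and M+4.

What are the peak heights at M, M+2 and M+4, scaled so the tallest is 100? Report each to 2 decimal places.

64.16 : 100.00 : 38.97

Each Lg atom is independently Lg-175 (p = 0.562) or Lg-177 (q = 0.438); the cluster is the binomial expansion (p + q)^2.
P(M) = 0.562^2 = 0.315844
P(M+2) = 2 × 0.562^1 × 0.438^1 = 0.492312
P(M+4) = 0.438^2 = 0.191844
The M+2 peak is largest (0.492312); scaling to 100 gives 64.16 : 100.00 : 38.97.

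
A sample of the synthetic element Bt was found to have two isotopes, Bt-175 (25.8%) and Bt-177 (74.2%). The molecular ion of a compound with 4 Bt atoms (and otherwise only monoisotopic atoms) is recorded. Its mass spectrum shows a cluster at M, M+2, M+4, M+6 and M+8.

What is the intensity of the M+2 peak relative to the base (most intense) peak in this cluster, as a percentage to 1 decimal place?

Term probabilities: M 0.0044, M+2 0.0510, M+4 0.2199, M+6 0.4216, M+8 0.3031. Base peak = M+6.
P(M+6) = C(4,3) × 0.258^1 × 0.742^3 = 4 × 0.2580 × 0.40851849 = 0.421591 (base)
P(M+2) = C(4,1) × 0.258^3 × 0.742^1 = 4 × 0.01717351 × 0.7420 = 0.050971
Relative intensity = 0.050971 / 0.421591 × 100 = 12.1

12.1%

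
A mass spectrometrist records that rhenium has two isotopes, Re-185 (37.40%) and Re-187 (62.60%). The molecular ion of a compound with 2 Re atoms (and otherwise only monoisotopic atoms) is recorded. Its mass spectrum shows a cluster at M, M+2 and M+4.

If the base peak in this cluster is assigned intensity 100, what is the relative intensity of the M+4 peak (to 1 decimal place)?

83.7

(0.3740 + 0.6260)^2 gives M 0.1399, M+2 0.4682, M+4 0.3919; the largest is M+2.
P(M+2) = C(2,1) × 0.3740^1 × 0.6260^1 = 2 × 0.3740 × 0.6260 = 0.468248 (base)
P(M+4) = C(2,2) × 0.3740^0 × 0.6260^2 = 1 × 1.0000 × 0.391876 = 0.391876
Relative intensity = 0.391876 / 0.468248 × 100 = 83.7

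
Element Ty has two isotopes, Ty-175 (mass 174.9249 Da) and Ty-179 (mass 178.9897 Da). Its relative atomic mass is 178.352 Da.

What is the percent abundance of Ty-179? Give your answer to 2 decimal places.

With x = fraction of Ty-175 (so Ty-179 is 1 − x):
174.9249·x + 178.9897·(1 − x) = 178.352
(174.9249 − 178.9897)·x = 178.352 − 178.9897
x = -0.6377 / -4.0648 = 0.15688 → 15.69% Ty-175, 84.31% Ty-179.

84.31%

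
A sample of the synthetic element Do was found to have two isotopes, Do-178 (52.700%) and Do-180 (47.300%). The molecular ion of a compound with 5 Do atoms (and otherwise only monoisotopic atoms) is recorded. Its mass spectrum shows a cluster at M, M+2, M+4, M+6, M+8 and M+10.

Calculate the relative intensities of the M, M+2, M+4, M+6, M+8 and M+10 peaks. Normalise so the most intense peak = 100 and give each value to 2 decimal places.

Each Do atom is independently Do-178 (p = 0.52700) or Do-180 (q = 0.47300); the cluster is the binomial expansion (p + q)^5.
P(M) = 0.52700^5 = 0.040649
P(M+2) = 5 × 0.52700^4 × 0.47300^1 = 0.182420
P(M+4) = 10 × 0.52700^3 × 0.47300^2 = 0.327457
P(M+6) = 10 × 0.52700^2 × 0.47300^3 = 0.293903
P(M+8) = 5 × 0.52700^1 × 0.47300^4 = 0.131894
P(M+10) = 0.47300^5 = 0.023676
The M+4 peak is largest (0.327457); scaling to 100 gives 12.41 : 55.71 : 100.00 : 89.75 : 40.28 : 7.23.

12.41 : 55.71 : 100.00 : 89.75 : 40.28 : 7.23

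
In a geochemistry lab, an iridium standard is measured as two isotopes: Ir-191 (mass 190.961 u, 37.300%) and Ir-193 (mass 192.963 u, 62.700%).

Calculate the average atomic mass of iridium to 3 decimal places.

192.216 u

Ar = Σ fᵢ·mᵢ = 0.37300 × 190.961 + 0.62700 × 192.963
= 71.2285 + 120.9878 = 192.2163 u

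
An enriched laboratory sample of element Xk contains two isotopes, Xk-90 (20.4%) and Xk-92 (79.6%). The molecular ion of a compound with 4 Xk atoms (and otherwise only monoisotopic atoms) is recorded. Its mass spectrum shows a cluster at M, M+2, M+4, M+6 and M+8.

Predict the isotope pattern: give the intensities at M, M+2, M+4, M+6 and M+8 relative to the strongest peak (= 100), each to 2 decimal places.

Expanding (0.204 + 0.796)^4:
P(M) = 0.204^4 = 0.001732
P(M+2) = 4 × 0.204^3 × 0.796^1 = 0.027031
P(M+4) = 6 × 0.204^2 × 0.796^2 = 0.158211
P(M+6) = 4 × 0.204^1 × 0.796^3 = 0.411556
P(M+8) = 0.796^4 = 0.401469
The M+6 peak is largest (0.411556); scaling to 100 gives 0.42 : 6.57 : 38.44 : 100.00 : 97.55.

0.42 : 6.57 : 38.44 : 100.00 : 97.55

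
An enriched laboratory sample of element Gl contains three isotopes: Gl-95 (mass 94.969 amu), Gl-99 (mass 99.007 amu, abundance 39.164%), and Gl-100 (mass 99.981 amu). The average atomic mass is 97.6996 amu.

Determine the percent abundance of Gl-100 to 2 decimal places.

22.93%

The remaining 60.836% is split between Gl-95 (fraction x) and Gl-100 (fraction 0.60836 − x).
Substituting: 94.969x + 99.981(0.60836 − x) = 58.92449852
(94.969 − 99.981)x = -1.89994264  ⇒  x = 0.37908, y = 0.22928
Gl-95: 37.91%, Gl-100: 22.93%.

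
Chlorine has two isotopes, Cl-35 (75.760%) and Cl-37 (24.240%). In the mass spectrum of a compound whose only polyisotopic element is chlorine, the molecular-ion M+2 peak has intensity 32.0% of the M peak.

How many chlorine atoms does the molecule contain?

1

With n Cl atoms, P(M+2)/P(M) = C(n,1)·p^(n−1)q / p^n = n·q/p = n · 0.24240/0.75760.
n = 0.320 × 0.75760/0.24240 = 1.00 ≈ 1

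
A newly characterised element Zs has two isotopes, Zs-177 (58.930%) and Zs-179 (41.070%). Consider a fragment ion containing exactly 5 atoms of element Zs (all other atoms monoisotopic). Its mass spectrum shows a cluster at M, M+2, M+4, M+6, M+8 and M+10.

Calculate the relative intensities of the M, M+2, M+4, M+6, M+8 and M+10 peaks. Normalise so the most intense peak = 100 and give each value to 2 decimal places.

20.59 : 71.74 : 100.00 : 69.69 : 24.29 : 3.39

The 5 Zs atoms are independent, so intensities follow the terms of (0.58930 + 0.41070)^5.
P(M) = 0.58930^5 = 0.071069
P(M+2) = 5 × 0.58930^4 × 0.41070^1 = 0.247651
P(M+4) = 10 × 0.58930^3 × 0.41070^2 = 0.345190
P(M+6) = 10 × 0.58930^2 × 0.41070^3 = 0.240573
P(M+8) = 5 × 0.58930^1 × 0.41070^4 = 0.083831
P(M+10) = 0.41070^5 = 0.011685
The M+4 peak is largest (0.345190); scaling to 100 gives 20.59 : 71.74 : 100.00 : 69.69 : 24.29 : 3.39.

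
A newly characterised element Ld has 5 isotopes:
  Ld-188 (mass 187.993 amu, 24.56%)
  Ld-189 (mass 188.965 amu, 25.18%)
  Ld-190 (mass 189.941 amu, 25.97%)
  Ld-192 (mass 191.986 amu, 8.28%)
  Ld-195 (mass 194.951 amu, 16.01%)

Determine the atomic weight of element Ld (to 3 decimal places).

190.188 amu

Ar = Σ fᵢ·mᵢ = 0.2456 × 187.993 + 0.2518 × 188.965 + 0.2597 × 189.941 + 0.0828 × 191.986 + 0.1601 × 194.951
= 46.1711 + 47.5814 + 49.3277 + 15.8964 + 31.2117 = 190.1883 amu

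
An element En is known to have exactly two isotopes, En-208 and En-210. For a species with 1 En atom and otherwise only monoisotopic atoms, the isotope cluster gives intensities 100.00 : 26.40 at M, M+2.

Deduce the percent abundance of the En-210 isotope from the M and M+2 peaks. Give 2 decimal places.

Let p = fractional abundance of En-208. I(M+2)/I(M) = [C(1,1)·p^0·(1−p)] / p^1 = 1·(1−p)/p = 26.40/100.00 = 0.2640
(1−p)/p = 0.2640/1 = 0.2640  ⇒  p = 1/(1 + 0.2640) = 0.7911
En-208: 79.11%, En-210: 20.89%.

20.89%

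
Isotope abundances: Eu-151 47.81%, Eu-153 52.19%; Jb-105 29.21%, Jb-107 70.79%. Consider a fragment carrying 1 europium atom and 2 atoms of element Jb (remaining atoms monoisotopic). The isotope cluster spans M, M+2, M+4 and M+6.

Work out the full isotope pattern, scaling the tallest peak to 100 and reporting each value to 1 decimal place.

9.0 : 53.2 : 100.0 : 57.4

Europium pattern (n=1): 0.4781 : 0.5219
Element Jb pattern (n=2): 0.08532241 : 0.41355518 : 0.50112241
Convolve the two distributions (both contribute in 2-u steps):
  M: 0.4781×0.08532241 = 0.040793
  M+2: 0.4781×0.41355518 + 0.5219×0.08532241 = 0.242250
  M+4: 0.4781×0.50112241 + 0.5219×0.41355518 = 0.455421
  M+6: 0.5219×0.50112241 = 0.261536
Scale to base peak (0.455421) = 100: 9.0 : 53.2 : 100.0 : 57.4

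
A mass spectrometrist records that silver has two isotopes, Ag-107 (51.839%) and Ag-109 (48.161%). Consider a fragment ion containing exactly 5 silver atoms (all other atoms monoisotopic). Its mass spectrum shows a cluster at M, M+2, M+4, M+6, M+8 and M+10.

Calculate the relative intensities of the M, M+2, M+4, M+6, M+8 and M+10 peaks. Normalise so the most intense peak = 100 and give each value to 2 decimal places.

Expanding (0.51839 + 0.48161)^5:
P(M) = 0.51839^5 = 0.037435
P(M+2) = 5 × 0.51839^4 × 0.48161^1 = 0.173897
P(M+4) = 10 × 0.51839^3 × 0.48161^2 = 0.323118
P(M+6) = 10 × 0.51839^2 × 0.48161^3 = 0.300192
P(M+8) = 5 × 0.51839^1 × 0.48161^4 = 0.139447
P(M+10) = 0.48161^5 = 0.025911
The M+4 peak is largest (0.323118); scaling to 100 gives 11.59 : 53.82 : 100.00 : 92.90 : 43.16 : 8.02.

11.59 : 53.82 : 100.00 : 92.90 : 43.16 : 8.02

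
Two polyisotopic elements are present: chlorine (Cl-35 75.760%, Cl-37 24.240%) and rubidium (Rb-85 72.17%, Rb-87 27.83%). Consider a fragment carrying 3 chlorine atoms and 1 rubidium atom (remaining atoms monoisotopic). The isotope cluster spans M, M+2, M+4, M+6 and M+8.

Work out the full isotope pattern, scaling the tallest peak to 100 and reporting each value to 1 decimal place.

74.3 : 100.0 : 50.3 : 11.2 : 0.9

Chlorine pattern (n=3): 0.4348304 : 0.41738208 : 0.13354464 : 0.01424288
Rubidium pattern (n=1): 0.7217 : 0.2783
Convolve the two distributions (both contribute in 2-u steps):
  M: 0.4348304×0.7217 = 0.313817
  M+2: 0.4348304×0.2783 + 0.41738208×0.7217 = 0.422238
  M+4: 0.41738208×0.2783 + 0.13354464×0.7217 = 0.212537
  M+6: 0.13354464×0.2783 + 0.01424288×0.7217 = 0.047445
  M+8: 0.01424288×0.2783 = 0.003964
Scale to base peak (0.422238) = 100: 74.3 : 100.0 : 50.3 : 11.2 : 0.9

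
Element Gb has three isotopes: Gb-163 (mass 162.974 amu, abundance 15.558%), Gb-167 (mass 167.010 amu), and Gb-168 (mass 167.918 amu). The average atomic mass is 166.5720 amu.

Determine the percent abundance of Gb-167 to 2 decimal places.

Let x and y be the fractions of Gb-167 and Gb-168. Then x + y = 1 − 0.15558 = 0.84442 and 167.010x + 167.918y = 166.5720 − 0.15558×162.974 = 141.21650508.
Substituting: 167.010x + 167.918(0.84442 − x) = 141.21650508
(167.010 − 167.918)x = -0.57681248  ⇒  x = 0.63526, y = 0.20916
Gb-167: 63.53%, Gb-168: 20.92%.

63.53%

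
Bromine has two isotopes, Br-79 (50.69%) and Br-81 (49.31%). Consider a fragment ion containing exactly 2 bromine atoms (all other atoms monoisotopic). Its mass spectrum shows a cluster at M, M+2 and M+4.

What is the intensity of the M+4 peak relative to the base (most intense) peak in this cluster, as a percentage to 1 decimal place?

Binomial terms of (0.5069 + 0.4931)^2: M 0.2569, M+2 0.4999, M+4 0.2431 → M+2 is the base peak.
P(M+2) = C(2,1) × 0.5069^1 × 0.4931^1 = 2 × 0.5069 × 0.4931 = 0.499905 (base)
P(M+4) = C(2,2) × 0.5069^0 × 0.4931^2 = 1 × 1.0000 × 0.24314761 = 0.243148
Relative intensity = 0.243148 / 0.499905 × 100 = 48.6

48.6%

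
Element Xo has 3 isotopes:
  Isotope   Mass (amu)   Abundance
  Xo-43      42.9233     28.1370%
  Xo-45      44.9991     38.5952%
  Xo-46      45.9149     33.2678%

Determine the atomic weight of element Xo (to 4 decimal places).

44.7197 amu

The abundance-weighted mean is 0.281370 × 42.9233 + 0.385952 × 44.9991 + 0.332678 × 45.9149
= 12.07733 + 17.36749 + 15.27488 = 44.71970 amu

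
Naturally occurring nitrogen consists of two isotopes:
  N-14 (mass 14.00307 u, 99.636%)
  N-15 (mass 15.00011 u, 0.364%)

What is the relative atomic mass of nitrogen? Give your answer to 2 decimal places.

14.01 u

Weight each isotope mass by its fractional abundance: 0.99636 × 14.00307 + 0.00364 × 15.00011
= 13.952099 + 0.054600 = 14.006699 u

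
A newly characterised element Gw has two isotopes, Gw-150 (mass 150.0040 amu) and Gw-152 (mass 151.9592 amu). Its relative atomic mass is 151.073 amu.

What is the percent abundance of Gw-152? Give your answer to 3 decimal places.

Writing the weighted mean with unknown fraction x of Gw-150:
150.0040·x + 151.9592·(1 − x) = 151.073
(150.0040 − 151.9592)·x = 151.073 − 151.9592
x = -0.8862 / -1.9552 = 0.45325 → 45.325% Gw-150, 54.675% Gw-152.

54.675%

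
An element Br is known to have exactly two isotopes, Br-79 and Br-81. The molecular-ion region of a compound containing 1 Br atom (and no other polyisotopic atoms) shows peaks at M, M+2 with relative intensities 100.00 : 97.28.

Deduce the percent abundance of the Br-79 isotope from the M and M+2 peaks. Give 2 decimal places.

Let p = fractional abundance of Br-79. I(M+2)/I(M) = [C(1,1)·p^0·(1−p)] / p^1 = 1·(1−p)/p = 97.28/100.00 = 0.9728
(1−p)/p = 0.9728/1 = 0.9728  ⇒  p = 1/(1 + 0.9728) = 0.5069
Br-79: 50.69%, Br-81: 49.31%.

50.69%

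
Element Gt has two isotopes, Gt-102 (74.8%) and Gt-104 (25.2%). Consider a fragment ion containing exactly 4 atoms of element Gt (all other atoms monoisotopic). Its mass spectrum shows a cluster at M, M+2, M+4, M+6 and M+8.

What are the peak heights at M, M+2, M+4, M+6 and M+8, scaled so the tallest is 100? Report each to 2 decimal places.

74.21 : 100.00 : 50.53 : 11.35 : 0.96

Each Gt atom is independently Gt-102 (p = 0.748) or Gt-104 (q = 0.252); the cluster is the binomial expansion (p + q)^4.
P(M) = 0.748^4 = 0.313045
P(M+2) = 4 × 0.748^3 × 0.252^1 = 0.421857
P(M+4) = 6 × 0.748^2 × 0.252^2 = 0.213184
P(M+6) = 4 × 0.748^1 × 0.252^3 = 0.047881
P(M+8) = 0.252^4 = 0.004033
The M+2 peak is largest (0.421857); scaling to 100 gives 74.21 : 100.00 : 50.53 : 11.35 : 0.96.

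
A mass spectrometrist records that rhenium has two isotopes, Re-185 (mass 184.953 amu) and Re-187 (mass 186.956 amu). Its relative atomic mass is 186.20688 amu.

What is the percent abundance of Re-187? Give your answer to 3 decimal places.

62.600%

With x = fraction of Re-185 (so Re-187 is 1 − x):
184.953·x + 186.956·(1 − x) = 186.20688
(184.953 − 186.956)·x = 186.20688 − 186.956
x = -0.74912 / -2.003 = 0.37400 → 37.400% Re-185, 62.600% Re-187.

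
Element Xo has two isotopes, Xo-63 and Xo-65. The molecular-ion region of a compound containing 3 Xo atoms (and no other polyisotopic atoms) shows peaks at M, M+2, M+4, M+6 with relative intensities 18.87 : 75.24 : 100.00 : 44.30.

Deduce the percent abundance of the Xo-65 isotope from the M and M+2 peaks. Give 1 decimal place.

57.1%

Write p for the Xo-63 fraction. I(M+2)/I(M) = [C(3,1)·p^2·(1−p)] / p^3 = 3·(1−p)/p = 75.24/18.87 = 3.9873
(1−p)/p = 3.9873/3 = 1.3291  ⇒  p = 1/(1 + 1.3291) = 0.4294
Xo-63: 42.9%, Xo-65: 57.1%.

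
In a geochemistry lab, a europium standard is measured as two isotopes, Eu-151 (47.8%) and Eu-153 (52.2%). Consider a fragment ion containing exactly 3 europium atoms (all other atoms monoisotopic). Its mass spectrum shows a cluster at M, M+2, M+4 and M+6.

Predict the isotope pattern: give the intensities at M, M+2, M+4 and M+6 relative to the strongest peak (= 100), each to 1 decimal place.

28.0 : 91.6 : 100.0 : 36.4

Each Eu atom is independently Eu-151 (p = 0.478) or Eu-153 (q = 0.522); the cluster is the binomial expansion (p + q)^3.
P(M) = 0.478^3 = 0.109215
P(M+2) = 3 × 0.478^2 × 0.522^1 = 0.357806
P(M+4) = 3 × 0.478^1 × 0.522^2 = 0.390742
P(M+6) = 0.522^3 = 0.142237
The M+4 peak is largest (0.390742); scaling to 100 gives 28.0 : 91.6 : 100.0 : 36.4.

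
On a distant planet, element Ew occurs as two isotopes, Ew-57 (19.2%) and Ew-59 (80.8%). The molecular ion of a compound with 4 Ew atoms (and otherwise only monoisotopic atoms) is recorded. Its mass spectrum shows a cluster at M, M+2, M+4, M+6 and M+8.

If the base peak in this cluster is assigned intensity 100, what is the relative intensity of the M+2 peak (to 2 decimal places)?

5.37

Term probabilities: M 0.0014, M+2 0.0229, M+4 0.1444, M+6 0.4051, M+8 0.4262. Base peak = M+8.
P(M+8) = C(4,4) × 0.192^0 × 0.808^4 = 1 × 1.0000 × 0.4262314 = 0.426231 (base)
P(M+2) = C(4,1) × 0.192^3 × 0.808^1 = 4 × 0.00707789 × 0.8080 = 0.022876
Relative intensity = 0.022876 / 0.426231 × 100 = 5.37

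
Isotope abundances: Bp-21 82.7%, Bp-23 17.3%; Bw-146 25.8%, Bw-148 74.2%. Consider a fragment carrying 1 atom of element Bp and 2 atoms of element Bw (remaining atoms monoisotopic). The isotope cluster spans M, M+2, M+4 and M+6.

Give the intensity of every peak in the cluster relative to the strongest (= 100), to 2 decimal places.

10.55 : 62.92 : 100.00 : 18.26

Element Bp pattern (n=1): 0.8270 : 0.1730
Element Bw pattern (n=2): 0.066564 : 0.382872 : 0.550564
Convolve the two distributions (both contribute in 2-u steps):
  M: 0.8270×0.066564 = 0.055048
  M+2: 0.8270×0.382872 + 0.1730×0.066564 = 0.328151
  M+4: 0.8270×0.550564 + 0.1730×0.382872 = 0.521553
  M+6: 0.1730×0.550564 = 0.095248
Scale to base peak (0.521553) = 100: 10.55 : 62.92 : 100.00 : 18.26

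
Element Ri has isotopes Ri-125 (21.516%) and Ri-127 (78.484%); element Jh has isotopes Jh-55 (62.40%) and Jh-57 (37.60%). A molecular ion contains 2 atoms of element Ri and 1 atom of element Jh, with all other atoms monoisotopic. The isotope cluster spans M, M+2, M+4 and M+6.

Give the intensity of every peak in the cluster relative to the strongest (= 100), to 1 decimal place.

5.6 : 44.6 : 100.0 : 45.3

Element Ri pattern (n=2): 0.04629383 : 0.33773235 : 0.61597383
Element Jh pattern (n=1): 0.6240 : 0.3760
Convolve the two distributions (both contribute in 2-u steps):
  M: 0.04629383×0.6240 = 0.028887
  M+2: 0.04629383×0.3760 + 0.33773235×0.6240 = 0.228151
  M+4: 0.33773235×0.3760 + 0.61597383×0.6240 = 0.511355
  M+6: 0.61597383×0.3760 = 0.231606
Scale to base peak (0.511355) = 100: 5.6 : 44.6 : 100.0 : 45.3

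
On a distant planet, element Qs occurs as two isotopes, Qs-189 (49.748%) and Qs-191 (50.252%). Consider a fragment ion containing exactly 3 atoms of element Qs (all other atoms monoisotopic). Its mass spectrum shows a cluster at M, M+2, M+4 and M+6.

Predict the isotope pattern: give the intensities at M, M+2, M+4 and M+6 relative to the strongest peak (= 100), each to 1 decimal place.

The 3 Qs atoms are independent, so intensities follow the terms of (0.49748 + 0.50252)^3.
P(M) = 0.49748^3 = 0.123120
P(M+2) = 3 × 0.49748^2 × 0.50252^1 = 0.373101
P(M+4) = 3 × 0.49748^1 × 0.50252^2 = 0.376880
P(M+6) = 0.50252^3 = 0.126900
The M+4 peak is largest (0.376880); scaling to 100 gives 32.7 : 99.0 : 100.0 : 33.7.

32.7 : 99.0 : 100.0 : 33.7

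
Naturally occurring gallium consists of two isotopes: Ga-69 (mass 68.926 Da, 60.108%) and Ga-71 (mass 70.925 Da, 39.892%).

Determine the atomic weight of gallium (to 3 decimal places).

The abundance-weighted mean is 0.60108 × 68.926 + 0.39892 × 70.925
= 41.4300 + 28.2934 = 69.7234 Da

69.723 Da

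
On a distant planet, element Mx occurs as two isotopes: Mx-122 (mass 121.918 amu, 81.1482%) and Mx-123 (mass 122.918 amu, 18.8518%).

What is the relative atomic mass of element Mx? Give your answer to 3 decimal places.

122.107 amu

The abundance-weighted mean is 0.811482 × 121.918 + 0.188518 × 122.918
= 98.9343 + 23.1723 = 122.1066 amu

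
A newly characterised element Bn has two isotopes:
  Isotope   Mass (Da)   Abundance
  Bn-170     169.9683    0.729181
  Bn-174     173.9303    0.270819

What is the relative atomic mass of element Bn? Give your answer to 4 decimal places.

Weight each isotope mass by its fractional abundance: 0.729181 × 169.9683 + 0.270819 × 173.9303
= 123.93765 + 47.10363 = 171.04128 Da

171.0413 Da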